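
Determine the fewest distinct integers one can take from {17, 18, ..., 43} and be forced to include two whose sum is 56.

17

Group the elements by complementary pair {x, 56−x}: {17,39}, {18,38}, {19,37}, …, giving 11 two-element pairs, the single value 28 (it cannot pair with itself since the integers are distinct), and 4 integers whose partner 56−x falls outside [17,43].
By the pigeonhole principle, treating each of those 16 groups as a pigeonhole, one can pick one integer per group — 16 integers — with no two summing to 56.
The 17th integer lands in an occupied pair, forcing a sum of 56.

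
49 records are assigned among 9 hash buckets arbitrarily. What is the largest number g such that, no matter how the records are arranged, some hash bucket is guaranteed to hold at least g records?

6

The 9 hash buckets are the holes and the 49 records are the pigeons.
If every hash bucket held at most 5 records, the total would be at most 9 × 5 = 45, which is less than 49.
So some hash bucket holds at least ⌈49/9⌉ = 6 records.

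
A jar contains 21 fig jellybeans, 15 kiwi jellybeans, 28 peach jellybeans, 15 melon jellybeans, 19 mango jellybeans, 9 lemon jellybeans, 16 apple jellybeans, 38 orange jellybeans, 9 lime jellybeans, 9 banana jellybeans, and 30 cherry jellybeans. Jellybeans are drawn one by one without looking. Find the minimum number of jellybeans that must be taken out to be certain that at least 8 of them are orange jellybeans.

179

In the worst case for collecting orange jellybeans, every non-orange jellybean comes out first.
There are 21 + 15 + 28 + 15 + 19 + 9 + 16 + 9 + 9 + 30 = 171 non-orange jellybeans altogether.
After those, each further jellybean must be orange, so 171 + 8 = 179 draws guarantee 8 orange jellybeans.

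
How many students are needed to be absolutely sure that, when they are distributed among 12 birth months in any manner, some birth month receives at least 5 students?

49

With 48 students one could put exactly 4 in each of the 12 birth months, and no birth month would reach 5.
One more student must land in a birth month that already has 4, giving it 5.
So 12 × 4 + 1 = 49 students are required.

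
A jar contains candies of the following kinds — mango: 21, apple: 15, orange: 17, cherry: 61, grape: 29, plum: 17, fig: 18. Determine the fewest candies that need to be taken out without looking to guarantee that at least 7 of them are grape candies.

156

In the worst case for collecting grape candies, every non-grape candy comes out first.
There are 21 + 15 + 17 + 61 + 17 + 18 = 149 non-grape candies altogether.
After those, each further candy must be grape, so 149 + 7 = 156 draws guarantee 7 grape candies.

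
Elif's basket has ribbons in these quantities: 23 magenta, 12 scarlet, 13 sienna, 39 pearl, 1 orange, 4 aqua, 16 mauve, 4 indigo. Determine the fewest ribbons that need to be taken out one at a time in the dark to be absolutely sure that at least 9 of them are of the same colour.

Put each drawn ribbon into a box by colour. The largest draw with every box below 9 takes min(count, 8) from each colour; colours with fewer than 8 contribute all they have.
Σ min(cᵢ, 8) = 8 + 8 + 8 + 8 + 1 + 4 + 8 + 4 = 49.
Draw number 49 + 1 = 50 must push one box to 9.

50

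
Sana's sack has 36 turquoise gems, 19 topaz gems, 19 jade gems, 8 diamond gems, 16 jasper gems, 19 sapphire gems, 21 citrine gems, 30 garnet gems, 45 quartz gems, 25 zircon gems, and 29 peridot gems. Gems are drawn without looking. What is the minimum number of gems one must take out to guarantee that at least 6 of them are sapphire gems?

In the worst case for collecting sapphire gems, every non-sapphire gem comes out first.
There are 36 + 19 + 19 + 8 + 16 + 21 + 30 + 45 + 25 + 29 = 248 non-sapphire gems altogether.
After those, each further gem must be sapphire, so 248 + 6 = 254 draws guarantee 6 sapphire gems.

254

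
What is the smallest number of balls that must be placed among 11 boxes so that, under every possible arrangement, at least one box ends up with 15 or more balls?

With 154 balls one could put exactly 14 in each of the 11 boxes, and no box would reach 15.
One more ball must land in a box that already has 14, giving it 15.
So 11 × 14 + 1 = 155 balls are required.

155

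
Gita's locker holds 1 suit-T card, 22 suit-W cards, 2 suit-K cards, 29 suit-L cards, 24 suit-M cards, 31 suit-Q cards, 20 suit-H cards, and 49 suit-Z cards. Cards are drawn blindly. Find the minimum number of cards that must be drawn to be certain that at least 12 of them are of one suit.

70

The 8 suits are the holes; the cards drawn are the pigeons.
To avoid 12 of any one suit, the worst case takes at most 11 of each suit, or every card of a suit that has fewer than 11.
That gives 1 + 11 + 2 + 11 + 11 + 11 + 11 + 11 = 69 cards with no suit reaching 12.
The next card forces some suit to 12, so 69 + 1 = 70.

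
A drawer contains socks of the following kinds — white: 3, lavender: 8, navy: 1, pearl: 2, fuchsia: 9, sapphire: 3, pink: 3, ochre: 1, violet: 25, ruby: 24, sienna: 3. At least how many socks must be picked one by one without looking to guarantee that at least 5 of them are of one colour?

By pigeonhole, the 11 colours are the holes; the socks drawn are the pigeons.
To avoid 5 of any one colour, the worst case takes at most 4 of each colour, or every sock of a colour that has fewer than 4.
That gives 3 + 4 + 1 + 2 + 4 + 3 + 3 + 1 + 4 + 4 + 3 = 32 socks with no colour reaching 5.
The next sock forces some colour to 5, so 32 + 1 = 33.

33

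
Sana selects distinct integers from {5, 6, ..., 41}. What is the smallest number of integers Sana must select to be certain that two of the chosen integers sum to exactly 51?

22

Two chosen integers sum to 51 exactly when both halves of some pair {x, 51−x} with 10 ≤ x ≤ 51−x ≤ 41 are chosen — 16 such pairs.
The remaining 5 elements (those with no distinct partner in range) can never complete a 51-sum, so the worst case takes all of them and one from each pair: 5 + 16 = 21.
By pigeonhole, the 22nd integer has to be the second member of some pair, so 21 + 1 = 22.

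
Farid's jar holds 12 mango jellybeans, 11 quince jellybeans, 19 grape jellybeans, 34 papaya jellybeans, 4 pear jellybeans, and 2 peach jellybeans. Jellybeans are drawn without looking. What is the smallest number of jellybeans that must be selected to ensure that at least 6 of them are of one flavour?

27

An adversary could hand out at most 5 jellybeans per flavour (pear, peach run out sooner): 5 + 5 + 5 + 5 + 4 + 2 = 26 jellybeans and still no flavour has 6.
Pigeonhole: one more jellybean lands in a flavour already at 5, so 27 draws are enough and 26 are not.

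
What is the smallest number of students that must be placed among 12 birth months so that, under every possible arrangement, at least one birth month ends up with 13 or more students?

With 144 students one could put exactly 12 in each of the 12 birth months, and no birth month would reach 13.
By the pigeonhole principle, one more student must land in a birth month that already has 12, giving it 13.
So 12 × 12 + 1 = 145 students are required.

145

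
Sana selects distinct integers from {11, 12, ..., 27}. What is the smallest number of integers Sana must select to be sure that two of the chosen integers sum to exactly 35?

11

Two chosen integers sum to 35 exactly when both halves of some pair {x, 35−x} with 11 ≤ x ≤ 35−x ≤ 24 are chosen — 7 such pairs.
The remaining 3 elements (those with no distinct partner in range) can never complete a 35-sum, so the worst case takes all of them and one from each pair: 3 + 7 = 10.
By the pigeonhole principle, the 11th integer has to be the second member of some pair, so 10 + 1 = 11.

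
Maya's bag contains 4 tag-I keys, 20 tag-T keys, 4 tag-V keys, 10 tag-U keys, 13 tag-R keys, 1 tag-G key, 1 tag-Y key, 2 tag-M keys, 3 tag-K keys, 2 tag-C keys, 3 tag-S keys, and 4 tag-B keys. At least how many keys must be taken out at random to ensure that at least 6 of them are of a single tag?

The 12 tags are the holes; the keys drawn are the pigeons.
To avoid 6 of any one tag, the worst case takes at most 5 of each tag, or every key of a tag that has fewer than 5.
That gives 4 + 5 + 4 + 5 + 5 + 1 + 1 + 2 + 3 + 2 + 3 + 4 = 39 keys with no tag reaching 6.
The next key forces some tag to 6, so 39 + 1 = 40.

40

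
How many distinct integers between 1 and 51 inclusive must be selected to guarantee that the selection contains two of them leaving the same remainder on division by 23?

24

The 23 residue classes mod 23 are the pigeonholes.
With 23 integers one could put 1 in each residue class and have no class reach 2.
The 24th integer pushes some class to 2, so 23·1 + 1 = 24.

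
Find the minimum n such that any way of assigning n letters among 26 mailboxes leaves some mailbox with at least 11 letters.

With 260 letters one could put exactly 10 in each of the 26 mailboxes, and no mailbox would reach 11.
One more letter must land in a mailbox that already has 10, giving it 11.
So 26 × 10 + 1 = 261 letters are required.

261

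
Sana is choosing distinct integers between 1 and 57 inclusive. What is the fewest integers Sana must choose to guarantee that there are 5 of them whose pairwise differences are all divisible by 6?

Integers whose pairwise differences are multiples of 6 are exactly those sharing a remainder mod 6. By pigeonhole, the 6 residue classes mod 6 are the pigeonholes.
With 24 integers one could put 4 in each residue class and have no class reach 5.
The 25th integer pushes some class to 5, so 6·4 + 1 = 25.

25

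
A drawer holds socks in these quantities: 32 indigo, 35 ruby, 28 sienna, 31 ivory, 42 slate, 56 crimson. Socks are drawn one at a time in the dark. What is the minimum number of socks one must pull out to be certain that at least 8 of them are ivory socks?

201

In the worst case for collecting ivory socks, every non-ivory sock comes out first.
There are 32 + 35 + 28 + 42 + 56 = 193 non-ivory socks altogether.
After those, each further sock must be ivory, so 193 + 8 = 201 draws guarantee 8 ivory socks.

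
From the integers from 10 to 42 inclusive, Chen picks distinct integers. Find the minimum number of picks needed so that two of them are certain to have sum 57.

Group the elements by complementary pair {x, 57−x}: {15,42}, {16,41}, {17,40}, …, giving 14 two-element pairs and 5 integers whose partner 57−x falls outside [10,42].
By the pigeonhole principle, treating each of those 19 groups as a pigeonhole, one can pick one integer per group — 19 integers — with no two summing to 57.
The 20th integer lands in an occupied pair, forcing a sum of 57.

20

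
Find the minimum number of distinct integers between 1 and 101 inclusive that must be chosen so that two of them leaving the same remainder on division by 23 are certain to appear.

Pigeonhole: the 23 residue classes mod 23 are the pigeonholes.
With 23 integers one could put 1 in each residue class and have no class reach 2.
The 24th integer pushes some class to 2, so 23·1 + 1 = 24.

24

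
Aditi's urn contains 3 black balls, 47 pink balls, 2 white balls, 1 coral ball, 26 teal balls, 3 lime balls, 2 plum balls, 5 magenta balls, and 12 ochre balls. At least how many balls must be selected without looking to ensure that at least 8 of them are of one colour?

By the pigeonhole principle, put each drawn ball into a box by colour. The largest draw with every box below 8 takes min(count, 7) from each colour; colours with fewer than 7 contribute all they have.
Σ min(cᵢ, 7) = 3 + 7 + 2 + 1 + 7 + 3 + 2 + 5 + 7 = 37.
Draw number 37 + 1 = 38 must push one box to 8.

38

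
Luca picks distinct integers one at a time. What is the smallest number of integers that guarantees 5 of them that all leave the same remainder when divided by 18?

73

By pigeonhole, the 18 residue classes mod 18 are the pigeonholes.
With 72 integers one could put 4 in each residue class and have no class reach 5.
The 73rd integer pushes some class to 5, so 18·4 + 1 = 73.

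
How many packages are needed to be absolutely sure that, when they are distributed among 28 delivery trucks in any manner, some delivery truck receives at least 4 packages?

With 84 packages one could put exactly 3 in each of the 28 delivery trucks, and no delivery truck would reach 4.
By pigeonhole, one more package must land in a delivery truck that already has 3, giving it 4.
So 28 × 3 + 1 = 85 packages are required.

85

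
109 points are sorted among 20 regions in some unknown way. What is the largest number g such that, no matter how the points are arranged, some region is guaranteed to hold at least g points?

The 20 regions are the holes and the 109 points are the pigeons.
If every region held at most 5 points, the total would be at most 20 × 5 = 100, which is less than 109.
So some region holds at least ⌈109/20⌉ = 6 points.

6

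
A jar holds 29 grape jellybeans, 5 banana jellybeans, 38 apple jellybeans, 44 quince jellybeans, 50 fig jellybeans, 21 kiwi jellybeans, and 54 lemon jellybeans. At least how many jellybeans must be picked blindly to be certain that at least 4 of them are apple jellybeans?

207

In the worst case for collecting apple jellybeans, every non-apple jellybean comes out first.
There are 29 + 5 + 44 + 50 + 21 + 54 = 203 non-apple jellybeans altogether.
After those, each further jellybean must be apple, so 203 + 4 = 207 draws guarantee 4 apple jellybeans.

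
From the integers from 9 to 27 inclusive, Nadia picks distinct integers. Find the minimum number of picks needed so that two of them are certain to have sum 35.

Two chosen integers sum to 35 exactly when both halves of some pair {x, 35−x} with 9 ≤ x ≤ 35−x ≤ 26 are chosen — 9 such pairs.
The remaining 1 element (those with no distinct partner in range) can never complete a 35-sum, so the worst case takes all of them and one from each pair: 1 + 9 = 10.
The 11th integer has to be the second member of some pair, so 10 + 1 = 11.

11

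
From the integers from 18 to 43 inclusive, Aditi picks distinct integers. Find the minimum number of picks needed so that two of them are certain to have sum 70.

Two chosen integers sum to 70 exactly when both halves of some pair {x, 70−x} with 27 ≤ x ≤ 70−x ≤ 43 are chosen — 8 such pairs.
The remaining 10 elements (those with no distinct partner in range) can never complete a 70-sum, so the worst case takes all of them and one from each pair: 10 + 8 = 18.
Pigeonhole: the 19th integer has to be the second member of some pair, so 18 + 1 = 19.

19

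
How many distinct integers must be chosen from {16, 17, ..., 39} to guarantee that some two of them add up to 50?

Group the elements by complementary pair {x, 50−x}: {16,34}, {17,33}, {18,32}, …, giving 9 two-element pairs, the single value 25 (it cannot pair with itself since the integers are distinct), and 5 integers whose partner 50−x falls outside [16,39].
Treating each of those 15 groups as a pigeonhole, one can pick one integer per group — 15 integers — with no two summing to 50.
The 16th integer lands in an occupied pair, forcing a sum of 50.

16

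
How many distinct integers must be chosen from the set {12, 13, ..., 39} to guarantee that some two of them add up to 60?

Two chosen integers sum to 60 exactly when both halves of some pair {x, 60−x} with 21 ≤ x ≤ 60−x ≤ 39 are chosen — 9 such pairs.
The remaining 10 elements (those with no distinct partner in range) can never complete a 60-sum, so the worst case takes all of them and one from each pair: 10 + 9 = 19.
By the pigeonhole principle, the 20th integer has to be the second member of some pair, so 19 + 1 = 20.

20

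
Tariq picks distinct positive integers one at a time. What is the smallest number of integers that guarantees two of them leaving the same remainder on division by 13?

14

The 13 residue classes mod 13 are the pigeonholes.
With 13 integers one could put 1 in each residue class and have no class reach 2.
The 14th integer pushes some class to 2, so 13·1 + 1 = 14.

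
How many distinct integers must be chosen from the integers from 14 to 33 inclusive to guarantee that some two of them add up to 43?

Group the elements by complementary pair {x, 43−x}: {14,29}, {15,28}, {16,27}, …, giving 8 two-element pairs and 4 integers whose partner 43−x falls outside [14,33].
By the pigeonhole principle, treating each of those 12 groups as a pigeonhole, one can pick one integer per group — 12 integers — with no two summing to 43.
The 13th integer lands in an occupied pair, forcing a sum of 43.

13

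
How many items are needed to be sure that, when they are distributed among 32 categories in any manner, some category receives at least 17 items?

513

With 512 items one could put exactly 16 in each of the 32 categories, and no category would reach 17.
One more item must land in a category that already has 16, giving it 17.
So 32 × 16 + 1 = 513 items are required.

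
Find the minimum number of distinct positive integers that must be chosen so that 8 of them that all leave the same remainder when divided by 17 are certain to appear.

The 17 residue classes mod 17 are the pigeonholes.
With 119 integers one could put 7 in each residue class and have no class reach 8.
The 120th integer pushes some class to 8, so 17·7 + 1 = 120.

120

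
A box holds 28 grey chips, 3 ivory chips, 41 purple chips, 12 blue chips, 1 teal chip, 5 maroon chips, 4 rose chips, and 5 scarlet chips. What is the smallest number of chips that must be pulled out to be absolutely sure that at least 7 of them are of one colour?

37

By the pigeonhole principle, put each drawn chip into a box by colour. The largest draw with every box below 7 takes min(count, 6) from each colour; colours with fewer than 6 contribute all they have.
Σ min(cᵢ, 6) = 6 + 3 + 6 + 6 + 1 + 5 + 4 + 5 = 36.
Draw number 36 + 1 = 37 must push one box to 7.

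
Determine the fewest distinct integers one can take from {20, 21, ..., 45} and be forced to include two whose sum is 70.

Two chosen integers sum to 70 exactly when both halves of some pair {x, 70−x} with 25 ≤ x ≤ 70−x ≤ 45 are chosen — 10 such pairs.
The remaining 6 elements (those with no distinct partner in range) can never complete a 70-sum, so the worst case takes all of them and one from each pair: 6 + 10 = 16.
By the pigeonhole principle, the 17th integer has to be the second member of some pair, so 16 + 1 = 17.

17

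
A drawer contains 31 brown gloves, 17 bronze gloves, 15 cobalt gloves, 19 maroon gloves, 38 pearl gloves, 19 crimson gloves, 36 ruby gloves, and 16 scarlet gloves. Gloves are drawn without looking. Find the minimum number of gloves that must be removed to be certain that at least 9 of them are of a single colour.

65

By pigeonhole, put each drawn glove into a box by colour. The largest draw with every box below 9 takes min(count, 8) from each colour.
Σ min(cᵢ, 8) = 8 + 8 + 8 + 8 + 8 + 8 + 8 + 8 = 64.
Draw number 64 + 1 = 65 must push one box to 9.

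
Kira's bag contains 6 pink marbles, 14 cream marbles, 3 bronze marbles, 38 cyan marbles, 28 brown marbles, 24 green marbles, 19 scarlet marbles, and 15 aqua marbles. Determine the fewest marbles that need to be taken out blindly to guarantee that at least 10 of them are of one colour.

64

An adversary could hand out at most 9 marbles per colour (pink, bronze run out sooner): 6 + 9 + 3 + 9 + 9 + 9 + 9 + 9 = 63 marbles and still no colour has 10.
One more marble lands in a colour already at 9, so 64 draws are enough and 63 are not.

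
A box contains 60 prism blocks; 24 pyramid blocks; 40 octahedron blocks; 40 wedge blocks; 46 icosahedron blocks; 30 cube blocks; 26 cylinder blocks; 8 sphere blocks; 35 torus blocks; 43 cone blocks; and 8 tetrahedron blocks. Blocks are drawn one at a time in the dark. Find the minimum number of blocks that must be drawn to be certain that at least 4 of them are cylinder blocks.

338

In the worst case for collecting cylinder blocks, every non-cylinder block comes out first.
There are 60 + 24 + 40 + 40 + 46 + 30 + 8 + 35 + 43 + 8 = 334 non-cylinder blocks altogether.
After those, each further block must be cylinder, so 334 + 4 = 338 draws guarantee 4 cylinder blocks.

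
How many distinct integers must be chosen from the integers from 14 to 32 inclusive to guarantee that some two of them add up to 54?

15

Group the elements by complementary pair {x, 54−x}: {22,32}, {23,31}, {24,30}, …, giving 5 two-element pairs; the single value 27 (it cannot pair with itself since the integers are distinct); and 8 integers whose partner 54−x falls outside [14,32].
Treating each of those 14 groups as a pigeonhole, one can pick one integer per group — 14 integers — with no two summing to 54.
The 15th integer lands in an occupied pair, forcing a sum of 54.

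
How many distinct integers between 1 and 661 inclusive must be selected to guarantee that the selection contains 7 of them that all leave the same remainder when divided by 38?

229

The 38 residue classes mod 38 are the pigeonholes.
With 228 integers one could put 6 in each residue class and have no class reach 7.
The 229th integer pushes some class to 7, so 38·6 + 1 = 229.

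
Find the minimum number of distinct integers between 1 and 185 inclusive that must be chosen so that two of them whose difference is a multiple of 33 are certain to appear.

Integers whose pairwise differences are multiples of 33 are exactly those sharing a remainder mod 33. By pigeonhole, the 33 residue classes mod 33 are the pigeonholes.
With 33 integers one could put 1 in each residue class and have no class reach 2.
The 34th integer pushes some class to 2, so 33·1 + 1 = 34.

34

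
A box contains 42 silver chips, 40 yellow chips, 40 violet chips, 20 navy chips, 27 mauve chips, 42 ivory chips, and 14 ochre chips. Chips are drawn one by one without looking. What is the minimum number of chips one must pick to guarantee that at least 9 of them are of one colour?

57

The 7 colours are the holes; the chips drawn are the pigeons.
To avoid 9 of any one colour, the worst case takes at most 8 of each colour.
That gives 8 + 8 + 8 + 8 + 8 + 8 + 8 = 56 chips with no colour reaching 9.
The next chip forces some colour to 9, so 56 + 1 = 57.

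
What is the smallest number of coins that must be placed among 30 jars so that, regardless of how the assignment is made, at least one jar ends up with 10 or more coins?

With 270 coins one could put exactly 9 in each of the 30 jars, and no jar would reach 10.
One more coin must land in a jar that already has 9, giving it 10.
So 30 × 9 + 1 = 271 coins are required.

271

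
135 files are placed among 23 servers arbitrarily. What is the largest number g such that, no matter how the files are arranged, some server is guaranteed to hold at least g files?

The 23 servers are the holes and the 135 files are the pigeons.
If every server held at most 5 files, the total would be at most 23 × 5 = 115, which is less than 135.
So some server holds at least ⌈135/23⌉ = 6 files.

6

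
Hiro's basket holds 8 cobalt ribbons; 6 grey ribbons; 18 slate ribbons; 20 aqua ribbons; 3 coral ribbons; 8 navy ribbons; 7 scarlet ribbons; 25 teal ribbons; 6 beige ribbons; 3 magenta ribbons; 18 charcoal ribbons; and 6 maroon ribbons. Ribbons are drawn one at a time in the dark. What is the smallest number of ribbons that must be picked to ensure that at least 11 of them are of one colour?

88

Pigeonhole: put each drawn ribbon into a box by colour. The largest draw with every box below 11 takes min(count, 10) from each colour; colours with fewer than 10 contribute all they have.
Σ min(cᵢ, 10) = 8 + 6 + 10 + 10 + 3 + 8 + 7 + 10 + 6 + 3 + 10 + 6 = 87.
Draw number 87 + 1 = 88 must push one box to 11.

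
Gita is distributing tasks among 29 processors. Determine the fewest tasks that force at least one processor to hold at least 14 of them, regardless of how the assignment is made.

378

With 377 tasks one could put exactly 13 in each of the 29 processors, and no processor would reach 14.
Pigeonhole: one more task must land in a processor that already has 13, giving it 14.
So 29 × 13 + 1 = 378 tasks are required.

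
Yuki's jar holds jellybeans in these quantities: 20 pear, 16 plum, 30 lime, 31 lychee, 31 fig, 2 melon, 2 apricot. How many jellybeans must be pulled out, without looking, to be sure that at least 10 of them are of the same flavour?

50

By pigeonhole, put each drawn jellybean into a box by flavour. The largest draw with every box below 10 takes min(count, 9) from each flavour; flavours with fewer than 9 contribute all they have.
Σ min(cᵢ, 9) = 9 + 9 + 9 + 9 + 9 + 2 + 2 = 49.
Draw number 49 + 1 = 50 must push one box to 10.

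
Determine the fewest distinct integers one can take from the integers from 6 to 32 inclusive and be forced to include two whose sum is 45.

Two chosen integers sum to 45 exactly when both halves of some pair {x, 45−x} with 13 ≤ x ≤ 45−x ≤ 32 are chosen — 10 such pairs.
The remaining 7 elements (those with no distinct partner in range) can never complete a 45-sum, so the worst case takes all of them and one from each pair: 7 + 10 = 17.
By the pigeonhole principle, the 18th integer has to be the second member of some pair, so 17 + 1 = 18.

18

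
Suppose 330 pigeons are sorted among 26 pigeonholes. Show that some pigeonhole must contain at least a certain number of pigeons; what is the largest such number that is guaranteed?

The 26 pigeonholes are the holes and the 330 pigeons are the pigeons.
If every pigeonhole held at most 12 pigeons, the total would be at most 26 × 12 = 312, which is less than 330.
So some pigeonhole holds at least ⌈330/26⌉ = 13 pigeons.

13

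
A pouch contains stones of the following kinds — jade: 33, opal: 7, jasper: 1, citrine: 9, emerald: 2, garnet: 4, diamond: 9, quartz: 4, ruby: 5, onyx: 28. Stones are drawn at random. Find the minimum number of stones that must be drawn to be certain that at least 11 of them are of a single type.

By the pigeonhole principle, put each drawn stone into a box by type. The largest draw with every box below 11 takes min(count, 10) from each type; types with fewer than 10 contribute all they have.
Σ min(cᵢ, 10) = 10 + 7 + 1 + 9 + 2 + 4 + 9 + 4 + 5 + 10 = 61.
Draw number 61 + 1 = 62 must push one box to 11.

62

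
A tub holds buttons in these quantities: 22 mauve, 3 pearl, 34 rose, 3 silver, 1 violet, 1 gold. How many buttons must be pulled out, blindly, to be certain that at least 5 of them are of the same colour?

17

Put each drawn button into a box by colour. The largest draw with every box below 5 takes min(count, 4) from each colour; colours with fewer than 4 contribute all they have.
Σ min(cᵢ, 4) = 4 + 3 + 4 + 3 + 1 + 1 = 16.
Draw number 16 + 1 = 17 must push one box to 5.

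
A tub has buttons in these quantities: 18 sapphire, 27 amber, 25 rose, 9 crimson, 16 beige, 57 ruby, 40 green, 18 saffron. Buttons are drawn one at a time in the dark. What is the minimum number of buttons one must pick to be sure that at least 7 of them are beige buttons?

201

In the worst case for collecting beige buttons, every non-beige button comes out first.
There are 18 + 27 + 25 + 9 + 57 + 40 + 18 = 194 non-beige buttons altogether.
After those, each further button must be beige, so 194 + 7 = 201 draws guarantee 7 beige buttons.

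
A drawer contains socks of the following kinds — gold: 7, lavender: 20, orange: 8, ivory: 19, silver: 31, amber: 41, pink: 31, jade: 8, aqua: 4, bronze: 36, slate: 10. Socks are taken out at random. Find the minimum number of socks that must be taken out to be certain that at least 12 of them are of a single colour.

The 11 colours are the holes; the socks drawn are the pigeons.
To avoid 12 of any one colour, the worst case takes at most 11 of each colour, or every sock of a colour that has fewer than 11.
That gives 7 + 11 + 8 + 11 + 11 + 11 + 11 + 8 + 4 + 11 + 10 = 103 socks with no colour reaching 12.
The next sock forces some colour to 12, so 103 + 1 = 104.

104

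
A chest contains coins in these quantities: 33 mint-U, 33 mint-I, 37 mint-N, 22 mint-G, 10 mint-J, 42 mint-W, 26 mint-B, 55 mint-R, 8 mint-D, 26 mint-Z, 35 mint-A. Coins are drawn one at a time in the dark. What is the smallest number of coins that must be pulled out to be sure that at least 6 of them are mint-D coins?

In the worst case for collecting mint-D coins, every non-mint-D coin comes out first.
There are 33 + 33 + 37 + 22 + 10 + 42 + 26 + 55 + 26 + 35 = 319 non-mint-D coins altogether.
After those, each further coin must be mint-D, so 319 + 6 = 325 draws guarantee 6 mint-D coins.

325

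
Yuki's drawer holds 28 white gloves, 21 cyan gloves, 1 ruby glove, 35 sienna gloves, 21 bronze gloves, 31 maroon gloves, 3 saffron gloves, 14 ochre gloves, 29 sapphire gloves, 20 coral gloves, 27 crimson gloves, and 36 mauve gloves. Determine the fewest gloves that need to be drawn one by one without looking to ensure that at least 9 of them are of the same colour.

85

Put each drawn glove into a box by colour. The largest draw with every box below 9 takes min(count, 8) from each colour; colours with fewer than 8 contribute all they have.
Σ min(cᵢ, 8) = 8 + 8 + 1 + 8 + 8 + 8 + 3 + 8 + 8 + 8 + 8 + 8 = 84.
Draw number 84 + 1 = 85 must push one box to 9.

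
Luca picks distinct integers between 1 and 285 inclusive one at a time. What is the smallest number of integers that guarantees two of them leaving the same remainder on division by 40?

41

By pigeonhole, the 40 residue classes mod 40 are the pigeonholes.
With 40 integers one could put 1 in each residue class and have no class reach 2.
The 41st integer pushes some class to 2, so 40·1 + 1 = 41.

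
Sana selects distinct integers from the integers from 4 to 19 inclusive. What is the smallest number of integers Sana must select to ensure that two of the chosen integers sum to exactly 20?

Group the elements by complementary pair {x, 20−x}: {4,16}, {5,15}, {6,14}, …, giving 6 two-element pairs, the single value 10 (it cannot pair with itself since the integers are distinct), and 3 integers whose partner 20−x falls outside [4,19].
Treating each of those 10 groups as a pigeonhole, one can pick one integer per group — 10 integers — with no two summing to 20.
The 11th integer lands in an occupied pair, forcing a sum of 20.

11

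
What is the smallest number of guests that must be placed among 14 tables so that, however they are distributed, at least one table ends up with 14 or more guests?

183

With 182 guests one could put exactly 13 in each of the 14 tables, and no table would reach 14.
By pigeonhole, one more guest must land in a table that already has 13, giving it 14.
So 14 × 13 + 1 = 183 guests are required.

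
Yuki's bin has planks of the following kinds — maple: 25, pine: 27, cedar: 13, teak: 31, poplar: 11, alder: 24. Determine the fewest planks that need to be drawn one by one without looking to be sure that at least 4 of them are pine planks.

108

In the worst case for collecting pine planks, every non-pine plank comes out first.
There are 25 + 13 + 31 + 11 + 24 = 104 non-pine planks altogether.
After those, each further plank must be pine, so 104 + 4 = 108 draws guarantee 4 pine planks.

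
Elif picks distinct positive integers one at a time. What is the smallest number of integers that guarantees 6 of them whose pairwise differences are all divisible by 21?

106

Integers whose pairwise differences are multiples of 21 are exactly those sharing a remainder mod 21. By pigeonhole, the 21 residue classes mod 21 are the pigeonholes.
With 105 integers one could put 5 in each residue class and have no class reach 6.
The 106th integer pushes some class to 6, so 21·5 + 1 = 106.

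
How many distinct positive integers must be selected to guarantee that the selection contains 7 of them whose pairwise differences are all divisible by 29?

Integers whose pairwise differences are multiples of 29 are exactly those sharing a remainder mod 29. By the pigeonhole principle, the 29 residue classes mod 29 are the pigeonholes.
With 174 integers one could put 6 in each residue class and have no class reach 7.
The 175th integer pushes some class to 7, so 29·6 + 1 = 175.

175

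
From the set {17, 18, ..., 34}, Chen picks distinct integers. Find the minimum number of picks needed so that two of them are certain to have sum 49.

11

A set avoiding the sum 49 can contain at most one of each pair {x, 49−x}, plus the 2 elements whose complement lies outside the range.
The integers 25, …, 34 (10 of them) are such a set: any two sum to at least 25+26 = 51 > 49.
By the pigeonhole principle, any 11th integer completes one of the 8 pairs, so 11 choices force a sum of 49.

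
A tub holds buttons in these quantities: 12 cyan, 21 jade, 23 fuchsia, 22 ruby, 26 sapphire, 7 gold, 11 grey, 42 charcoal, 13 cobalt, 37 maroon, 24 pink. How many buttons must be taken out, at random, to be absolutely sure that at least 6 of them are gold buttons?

237

In the worst case for collecting gold buttons, every non-gold button comes out first.
There are 12 + 21 + 23 + 22 + 26 + 11 + 42 + 13 + 37 + 24 = 231 non-gold buttons altogether.
After those, each further button must be gold, so 231 + 6 = 237 draws guarantee 6 gold buttons.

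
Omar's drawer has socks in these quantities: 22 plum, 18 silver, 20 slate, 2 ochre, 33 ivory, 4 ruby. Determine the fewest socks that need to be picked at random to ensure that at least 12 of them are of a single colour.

51

By pigeonhole, the 6 colours are the holes; the socks drawn are the pigeons.
To avoid 12 of any one colour, the worst case takes at most 11 of each colour, or every sock of a colour that has fewer than 11.
That gives 11 + 11 + 11 + 2 + 11 + 4 = 50 socks with no colour reaching 12.
The next sock forces some colour to 12, so 50 + 1 = 51.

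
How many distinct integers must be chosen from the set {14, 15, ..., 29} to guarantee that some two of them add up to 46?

11

Group the elements by complementary pair {x, 46−x}: {17,29}, {18,28}, {19,27}, …, giving 6 two-element pairs, the single value 23 (it cannot pair with itself since the integers are distinct), and 3 integers whose partner 46−x falls outside [14,29].
Pigeonhole: treating each of those 10 groups as a pigeonhole, one can pick one integer per group — 10 integers — with no two summing to 46.
The 11th integer lands in an occupied pair, forcing a sum of 46.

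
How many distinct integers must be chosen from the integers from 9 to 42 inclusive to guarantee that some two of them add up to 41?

23

A set avoiding the sum 41 can contain at most one of each pair {x, 41−x}, plus the 10 elements whose complement lies outside the range.
The integers 21, …, 42 (22 of them) are such a set: any two sum to at least 21+22 = 43 > 41.
Any 23rd integer completes one of the 12 pairs, so 23 choices force a sum of 41.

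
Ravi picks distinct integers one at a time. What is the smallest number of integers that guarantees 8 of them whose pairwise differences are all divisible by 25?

176

Integers whose pairwise differences are multiples of 25 are exactly those sharing a remainder mod 25. By pigeonhole, the 25 residue classes mod 25 are the pigeonholes.
With 175 integers one could put 7 in each residue class and have no class reach 8.
The 176th integer pushes some class to 8, so 25·7 + 1 = 176.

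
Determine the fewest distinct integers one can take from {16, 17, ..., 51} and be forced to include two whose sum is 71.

21

Group the elements by complementary pair {x, 71−x}: {20,51}, {21,50}, {22,49}, …, giving 16 two-element pairs and 4 integers whose partner 71−x falls outside [16,51].
Treating each of those 20 groups as a pigeonhole, one can pick one integer per group — 20 integers — with no two summing to 71.
The 21st integer lands in an occupied pair, forcing a sum of 71.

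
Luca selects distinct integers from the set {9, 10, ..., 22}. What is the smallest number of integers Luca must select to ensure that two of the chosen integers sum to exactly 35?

Two chosen integers sum to 35 exactly when both halves of some pair {x, 35−x} with 13 ≤ x ≤ 35−x ≤ 22 are chosen — 5 such pairs.
The remaining 4 elements (those with no distinct partner in range) can never complete a 35-sum, so the worst case takes all of them and one from each pair: 4 + 5 = 9.
By the pigeonhole principle, the 10th integer has to be the second member of some pair, so 9 + 1 = 10.

10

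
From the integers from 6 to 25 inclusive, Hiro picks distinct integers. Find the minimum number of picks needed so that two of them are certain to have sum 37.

Two chosen integers sum to 37 exactly when both halves of some pair {x, 37−x} with 12 ≤ x ≤ 37−x ≤ 25 are chosen — 7 such pairs.
The remaining 6 elements (those with no distinct partner in range) can never complete a 37-sum, so the worst case takes all of them and one from each pair: 6 + 7 = 13.
By the pigeonhole principle, the 14th integer has to be the second member of some pair, so 13 + 1 = 14.

14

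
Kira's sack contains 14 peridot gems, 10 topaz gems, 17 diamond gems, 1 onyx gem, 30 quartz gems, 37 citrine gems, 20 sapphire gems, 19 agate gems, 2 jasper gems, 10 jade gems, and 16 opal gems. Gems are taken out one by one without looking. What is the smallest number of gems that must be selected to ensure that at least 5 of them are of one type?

40

By pigeonhole, the 11 types are the holes; the gems drawn are the pigeons.
To avoid 5 of any one type, the worst case takes at most 4 of each type, or every gem of a type that has fewer than 4.
That gives 4 + 4 + 4 + 1 + 4 + 4 + 4 + 4 + 2 + 4 + 4 = 39 gems with no type reaching 5.
The next gem forces some type to 5, so 39 + 1 = 40.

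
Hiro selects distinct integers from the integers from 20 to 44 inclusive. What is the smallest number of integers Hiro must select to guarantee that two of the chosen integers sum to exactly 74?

19

Two chosen integers sum to 74 exactly when both halves of some pair {x, 74−x} with 30 ≤ x ≤ 74−x ≤ 44 are chosen — 7 such pairs.
The remaining 11 elements (those with no distinct partner in range) can never complete a 74-sum, so the worst case takes all of them and one from each pair: 11 + 7 = 18.
By the pigeonhole principle, the 19th integer has to be the second member of some pair, so 18 + 1 = 19.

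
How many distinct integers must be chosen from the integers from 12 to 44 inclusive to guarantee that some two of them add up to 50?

Two chosen integers sum to 50 exactly when both halves of some pair {x, 50−x} with 12 ≤ x ≤ 50−x ≤ 38 are chosen — 13 such pairs.
The remaining 7 elements (those with no distinct partner in range) can never complete a 50-sum, so the worst case takes all of them and one from each pair: 7 + 13 = 20.
By pigeonhole, the 21st integer has to be the second member of some pair, so 20 + 1 = 21.

21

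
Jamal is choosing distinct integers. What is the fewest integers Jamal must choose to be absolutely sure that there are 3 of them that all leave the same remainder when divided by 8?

Pigeonhole: the 8 residue classes mod 8 are the pigeonholes.
With 16 integers one could put 2 in each residue class and have no class reach 3.
The 17th integer pushes some class to 3, so 8·2 + 1 = 17.

17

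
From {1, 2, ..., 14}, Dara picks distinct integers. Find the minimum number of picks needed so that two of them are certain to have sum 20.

11

A set avoiding the sum 20 can contain at most one of each pair {x, 20−x}, plus the 6 elements whose complement lies outside the range or equal to its own complement.
The integers 1, …, 10 (10 of them) are such a set: any two sum to at least 1+2 = 3 and at most 9+10 = 19 < 20.
Any 11th integer completes one of the 4 pairs, so 11 choices force a sum of 20.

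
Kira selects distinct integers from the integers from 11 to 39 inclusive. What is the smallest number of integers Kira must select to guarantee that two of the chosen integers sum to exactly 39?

21

Two chosen integers sum to 39 exactly when both halves of some pair {x, 39−x} with 11 ≤ x ≤ 39−x ≤ 28 are chosen — 9 such pairs.
The remaining 11 elements (those with no distinct partner in range) can never complete a 39-sum, so the worst case takes all of them and one from each pair: 11 + 9 = 20.
The 21st integer has to be the second member of some pair, so 20 + 1 = 21.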